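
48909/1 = 48909 = 48909.00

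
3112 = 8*389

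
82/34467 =82/34467  =  0.00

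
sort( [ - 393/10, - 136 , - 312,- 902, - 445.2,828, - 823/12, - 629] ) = [ - 902, - 629, - 445.2, - 312,-136, - 823/12, - 393/10,828 ] 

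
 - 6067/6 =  - 6067/6 = -1011.17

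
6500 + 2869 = 9369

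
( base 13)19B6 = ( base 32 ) 3or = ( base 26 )5ij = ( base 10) 3867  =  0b111100011011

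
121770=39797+81973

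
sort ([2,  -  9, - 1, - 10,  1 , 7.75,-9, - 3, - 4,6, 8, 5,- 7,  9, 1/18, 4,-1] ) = [ - 10, - 9, - 9,-7, -4, - 3, - 1, - 1, 1/18,  1 , 2,  4,5, 6,  7.75 , 8,9]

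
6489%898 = 203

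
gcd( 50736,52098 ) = 6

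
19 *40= 760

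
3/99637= 3/99637 = 0.00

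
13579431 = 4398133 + 9181298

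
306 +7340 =7646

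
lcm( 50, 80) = 400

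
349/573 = 349/573 = 0.61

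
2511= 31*81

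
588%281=26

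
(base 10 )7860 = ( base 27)al3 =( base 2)1111010110100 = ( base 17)1a36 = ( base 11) 59a6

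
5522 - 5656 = - 134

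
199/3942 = 199/3942 = 0.05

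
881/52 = 16+49/52=16.94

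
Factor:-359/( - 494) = 2^( - 1)  *  13^( - 1)*19^( - 1)*359^1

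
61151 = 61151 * 1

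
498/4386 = 83/731=0.11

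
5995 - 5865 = 130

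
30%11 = 8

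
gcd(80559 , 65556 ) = 9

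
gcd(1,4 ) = 1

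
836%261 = 53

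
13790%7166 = 6624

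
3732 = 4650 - 918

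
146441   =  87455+58986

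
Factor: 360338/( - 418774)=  - 11^2*41^(- 1)*1489^1*5107^( - 1)  =  -180169/209387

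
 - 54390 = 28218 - 82608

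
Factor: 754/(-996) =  - 377/498 =- 2^ ( - 1)*3^( - 1)*13^1*29^1*83^ ( - 1) 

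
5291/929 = 5291/929 = 5.70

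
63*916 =57708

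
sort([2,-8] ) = [ - 8,2]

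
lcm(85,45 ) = 765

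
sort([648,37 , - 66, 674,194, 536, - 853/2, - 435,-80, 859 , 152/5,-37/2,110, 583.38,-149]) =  [ - 435, - 853/2,-149 ,  -  80,-66 ,-37/2,152/5,  37,110, 194,  536,583.38,648,674,859] 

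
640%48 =16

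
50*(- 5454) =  - 272700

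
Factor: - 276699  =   - 3^1*92233^1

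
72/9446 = 36/4723 = 0.01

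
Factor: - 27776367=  -3^2*193^1*15991^1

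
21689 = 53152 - 31463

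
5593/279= 20 + 13/279 = 20.05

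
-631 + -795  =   - 1426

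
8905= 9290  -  385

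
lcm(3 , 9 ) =9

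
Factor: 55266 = 2^1*3^1*61^1*151^1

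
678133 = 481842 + 196291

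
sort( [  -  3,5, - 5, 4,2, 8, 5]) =[ - 5, - 3, 2,4, 5, 5 , 8 ]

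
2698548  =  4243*636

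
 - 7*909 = - 6363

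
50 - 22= 28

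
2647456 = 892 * 2968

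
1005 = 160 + 845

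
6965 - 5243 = 1722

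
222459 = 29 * 7671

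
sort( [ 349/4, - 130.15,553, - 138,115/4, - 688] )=[ - 688, - 138, - 130.15, 115/4, 349/4,553 ]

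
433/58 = 433/58  =  7.47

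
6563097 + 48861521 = 55424618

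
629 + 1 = 630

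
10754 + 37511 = 48265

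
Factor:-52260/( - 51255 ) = 52/51 = 2^2*3^( - 1) * 13^1*17^( - 1 ) 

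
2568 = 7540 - 4972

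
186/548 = 93/274 = 0.34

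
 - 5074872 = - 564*8998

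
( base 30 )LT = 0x293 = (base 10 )659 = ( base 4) 22103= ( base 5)10114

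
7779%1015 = 674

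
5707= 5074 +633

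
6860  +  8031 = 14891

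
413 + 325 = 738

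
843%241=120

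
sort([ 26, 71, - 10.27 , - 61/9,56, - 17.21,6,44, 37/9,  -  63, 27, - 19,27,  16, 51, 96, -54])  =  [ - 63 , - 54, - 19, - 17.21, - 10.27,  -  61/9,37/9,6,16,26,27,27,44, 51, 56, 71, 96 ]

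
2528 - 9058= - 6530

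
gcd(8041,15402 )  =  17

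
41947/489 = 41947/489 = 85.78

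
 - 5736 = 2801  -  8537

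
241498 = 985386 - 743888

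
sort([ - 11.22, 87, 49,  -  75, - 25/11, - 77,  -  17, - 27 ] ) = [  -  77,-75,  -  27,-17, - 11.22,-25/11,49, 87]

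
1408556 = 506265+902291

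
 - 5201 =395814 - 401015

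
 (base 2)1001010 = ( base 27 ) 2k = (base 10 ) 74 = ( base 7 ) 134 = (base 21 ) 3B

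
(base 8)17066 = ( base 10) 7734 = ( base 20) J6E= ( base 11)58A1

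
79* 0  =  0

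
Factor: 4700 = 2^2*5^2 *47^1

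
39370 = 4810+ 34560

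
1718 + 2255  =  3973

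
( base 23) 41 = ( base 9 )113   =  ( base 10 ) 93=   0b1011101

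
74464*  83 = 6180512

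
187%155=32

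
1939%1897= 42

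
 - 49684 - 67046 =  - 116730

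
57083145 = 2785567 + 54297578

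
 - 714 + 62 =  - 652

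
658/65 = 658/65 =10.12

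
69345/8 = 69345/8 = 8668.12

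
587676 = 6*97946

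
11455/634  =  18 + 43/634 = 18.07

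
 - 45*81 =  - 3645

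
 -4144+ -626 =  -4770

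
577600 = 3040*190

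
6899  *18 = 124182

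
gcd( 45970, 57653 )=1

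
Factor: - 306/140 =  - 2^(- 1 )*3^2*5^( - 1)*7^( - 1 )*17^1 = - 153/70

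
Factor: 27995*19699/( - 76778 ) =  - 551473505/76778 = - 2^( - 1 )*5^1 *11^1*13^( - 1 )*509^1* 2953^(-1 )*19699^1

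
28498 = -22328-  -  50826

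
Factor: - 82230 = -2^1 * 3^1 * 5^1*2741^1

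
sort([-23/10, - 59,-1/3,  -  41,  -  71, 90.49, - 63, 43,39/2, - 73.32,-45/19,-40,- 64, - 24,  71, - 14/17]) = [-73.32, - 71, - 64, - 63, - 59, - 41, - 40, - 24, - 45/19, - 23/10,-14/17, - 1/3,  39/2,43,71, 90.49]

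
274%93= 88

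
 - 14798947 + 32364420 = 17565473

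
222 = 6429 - 6207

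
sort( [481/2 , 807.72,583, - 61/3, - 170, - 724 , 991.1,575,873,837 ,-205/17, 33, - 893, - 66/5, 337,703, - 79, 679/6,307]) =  [ - 893, - 724, - 170, - 79, - 61/3, - 66/5, - 205/17, 33,679/6, 481/2,  307,337,575,583,703,807.72,837, 873,991.1]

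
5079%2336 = 407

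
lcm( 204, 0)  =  0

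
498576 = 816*611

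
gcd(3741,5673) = 3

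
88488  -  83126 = 5362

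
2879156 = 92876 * 31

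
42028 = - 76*(-553)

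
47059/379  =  47059/379 = 124.17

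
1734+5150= 6884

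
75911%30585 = 14741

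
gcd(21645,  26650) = 65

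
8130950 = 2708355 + 5422595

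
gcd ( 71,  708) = 1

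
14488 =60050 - 45562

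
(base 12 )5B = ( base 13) 56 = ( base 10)71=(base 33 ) 25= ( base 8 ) 107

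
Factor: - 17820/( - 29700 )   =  3/5 = 3^1*5^( - 1)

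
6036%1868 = 432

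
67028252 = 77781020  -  10752768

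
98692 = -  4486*( - 22 ) 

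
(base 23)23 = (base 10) 49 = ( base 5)144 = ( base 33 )1g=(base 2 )110001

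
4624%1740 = 1144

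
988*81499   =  80521012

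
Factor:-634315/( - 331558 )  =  2^( - 1)*5^1 * 11^1*19^1 * 607^1*165779^(-1 )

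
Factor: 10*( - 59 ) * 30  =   - 2^2* 3^1*5^2*59^1=- 17700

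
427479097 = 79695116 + 347783981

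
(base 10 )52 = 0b110100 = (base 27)1p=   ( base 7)103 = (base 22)28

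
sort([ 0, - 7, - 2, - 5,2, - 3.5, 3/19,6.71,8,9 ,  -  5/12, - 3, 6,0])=[ - 7, - 5, - 3.5, - 3,-2, - 5/12, 0,0,3/19,  2, 6, 6.71, 8,9 ] 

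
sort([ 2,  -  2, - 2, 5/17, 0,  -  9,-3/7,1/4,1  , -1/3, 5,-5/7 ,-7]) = [-9, - 7,- 2, - 2,  -  5/7,-3/7,-1/3,  0, 1/4, 5/17 , 1,2,5]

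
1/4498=1/4498 = 0.00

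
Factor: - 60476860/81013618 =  - 2^1*5^1 * 7^(-1) * 47^( - 1)*123121^(-1) * 3023843^1 = - 30238430/40506809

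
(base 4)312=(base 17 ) 33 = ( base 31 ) 1N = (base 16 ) 36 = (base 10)54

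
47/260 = 47/260 = 0.18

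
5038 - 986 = 4052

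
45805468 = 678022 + 45127446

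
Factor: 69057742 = 2^1*13^1*19^1*43^1*3251^1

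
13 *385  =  5005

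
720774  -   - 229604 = 950378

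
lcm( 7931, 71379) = 71379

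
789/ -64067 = - 789/64067=- 0.01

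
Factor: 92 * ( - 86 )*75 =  - 593400 = - 2^3 * 3^1*5^2*23^1*43^1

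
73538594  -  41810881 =31727713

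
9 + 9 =18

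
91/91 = 1 = 1.00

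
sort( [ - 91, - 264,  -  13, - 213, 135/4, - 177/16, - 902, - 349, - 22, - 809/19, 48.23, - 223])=[-902,  -  349,-264, - 223, - 213, - 91, - 809/19, - 22, - 13,-177/16  ,  135/4,48.23 ]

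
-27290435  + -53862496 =  -  81152931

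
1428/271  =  1428/271 = 5.27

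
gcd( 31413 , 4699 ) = 37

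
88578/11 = 8052 + 6/11=8052.55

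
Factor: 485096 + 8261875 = 3^1*499^1*5843^1=8746971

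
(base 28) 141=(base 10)897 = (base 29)11R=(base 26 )18d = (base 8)1601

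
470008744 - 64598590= 405410154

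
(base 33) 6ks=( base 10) 7222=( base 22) ek6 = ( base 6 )53234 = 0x1c36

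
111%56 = 55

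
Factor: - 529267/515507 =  - 47^1*11261^1*515507^ ( - 1 ) 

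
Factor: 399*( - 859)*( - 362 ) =124072242= 2^1*3^1*7^1*19^1*181^1*859^1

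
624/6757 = 624/6757=0.09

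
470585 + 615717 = 1086302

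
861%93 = 24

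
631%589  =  42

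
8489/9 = 943  +  2/9 = 943.22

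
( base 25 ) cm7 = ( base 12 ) 47B5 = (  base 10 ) 8057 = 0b1111101111001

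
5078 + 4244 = 9322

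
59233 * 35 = 2073155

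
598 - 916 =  - 318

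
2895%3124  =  2895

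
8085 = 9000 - 915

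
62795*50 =3139750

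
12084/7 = 1726+2/7 = 1726.29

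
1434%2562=1434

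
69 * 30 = 2070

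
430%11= 1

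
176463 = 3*58821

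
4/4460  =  1/1115= 0.00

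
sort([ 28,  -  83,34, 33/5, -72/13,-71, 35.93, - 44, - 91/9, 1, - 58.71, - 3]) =[ - 83, - 71, - 58.71, - 44, - 91/9, - 72/13,-3,1,33/5,28, 34, 35.93]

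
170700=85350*2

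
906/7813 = 906/7813  =  0.12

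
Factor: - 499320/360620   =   - 2^1*3^2 *13^( - 1 ) = - 18/13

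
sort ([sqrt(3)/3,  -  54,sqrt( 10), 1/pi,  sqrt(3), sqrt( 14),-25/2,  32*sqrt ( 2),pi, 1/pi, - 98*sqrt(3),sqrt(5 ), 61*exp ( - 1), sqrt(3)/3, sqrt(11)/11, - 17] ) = [ - 98*sqrt(3 ) ,  -  54, - 17, - 25/2,sqrt(11)/11, 1/pi,1/pi,sqrt(3)/3,sqrt( 3 )/3,  sqrt(3),sqrt( 5 ),pi, sqrt( 10),sqrt(14),61*exp( - 1), 32*sqrt( 2)]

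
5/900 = 1/180 = 0.01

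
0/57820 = 0=0.00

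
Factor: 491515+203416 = 694931 = 809^1 * 859^1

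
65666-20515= 45151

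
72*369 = 26568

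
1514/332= 4 + 93/166 = 4.56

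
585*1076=629460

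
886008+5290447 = 6176455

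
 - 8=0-8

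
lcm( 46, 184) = 184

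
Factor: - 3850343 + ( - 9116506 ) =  - 12966849 = - 3^2*7^1 * 205823^1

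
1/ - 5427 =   -  1  +  5426/5427 = -  0.00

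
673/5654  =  673/5654 =0.12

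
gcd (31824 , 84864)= 10608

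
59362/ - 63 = - 943 + 47/63= - 942.25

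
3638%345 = 188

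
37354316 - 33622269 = 3732047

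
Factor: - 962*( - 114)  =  109668 = 2^2*3^1*13^1  *  19^1* 37^1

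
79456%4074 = 2050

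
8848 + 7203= 16051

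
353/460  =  353/460  =  0.77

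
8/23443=8/23443 = 0.00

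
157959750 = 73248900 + 84710850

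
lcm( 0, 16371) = 0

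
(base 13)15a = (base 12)184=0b11110100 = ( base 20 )c4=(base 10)244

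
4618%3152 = 1466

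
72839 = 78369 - 5530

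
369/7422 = 123/2474 = 0.05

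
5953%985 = 43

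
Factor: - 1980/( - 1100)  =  3^2*5^ ( - 1) = 9/5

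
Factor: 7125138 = 2^1*3^3*131947^1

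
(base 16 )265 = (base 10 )613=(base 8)1145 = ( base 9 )751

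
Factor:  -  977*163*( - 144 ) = 22932144 =2^4*3^2*163^1*977^1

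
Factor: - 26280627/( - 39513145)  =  3^1*5^ ( - 1) * 7^( - 1 )*1128947^( - 1 )*8760209^1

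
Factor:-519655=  - 5^1*43^1*2417^1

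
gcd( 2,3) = 1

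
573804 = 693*828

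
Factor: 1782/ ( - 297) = -6=-  2^1 * 3^1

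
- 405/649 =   -  405/649 =- 0.62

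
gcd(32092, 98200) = 4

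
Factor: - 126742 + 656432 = 529690 =2^1*5^1*7^2*23^1*47^1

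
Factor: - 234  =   - 2^1 * 3^2 * 13^1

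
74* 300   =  22200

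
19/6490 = 19/6490 = 0.00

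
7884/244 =1971/61 = 32.31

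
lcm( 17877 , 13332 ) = 786588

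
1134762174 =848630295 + 286131879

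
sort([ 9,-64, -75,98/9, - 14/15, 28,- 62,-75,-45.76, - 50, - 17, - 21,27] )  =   [ - 75,- 75, - 64,-62,-50, - 45.76 ,- 21,-17,-14/15,9, 98/9,  27, 28]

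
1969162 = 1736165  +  232997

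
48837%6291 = 4800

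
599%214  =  171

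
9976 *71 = 708296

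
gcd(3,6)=3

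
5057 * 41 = 207337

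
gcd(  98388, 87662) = 2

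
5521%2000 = 1521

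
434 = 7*62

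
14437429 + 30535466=44972895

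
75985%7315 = 2835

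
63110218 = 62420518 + 689700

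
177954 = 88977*2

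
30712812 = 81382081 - 50669269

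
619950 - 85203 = 534747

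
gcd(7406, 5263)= 1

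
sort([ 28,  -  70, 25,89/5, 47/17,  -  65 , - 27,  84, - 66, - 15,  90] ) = [-70, - 66,  -  65, - 27,  -  15, 47/17,  89/5,25, 28, 84, 90 ] 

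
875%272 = 59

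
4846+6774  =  11620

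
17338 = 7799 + 9539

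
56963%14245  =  14228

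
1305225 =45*29005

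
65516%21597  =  725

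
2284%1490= 794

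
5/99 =5/99 = 0.05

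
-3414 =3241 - 6655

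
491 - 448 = 43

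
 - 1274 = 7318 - 8592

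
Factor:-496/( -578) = 2^3*17^( - 2)*31^1 = 248/289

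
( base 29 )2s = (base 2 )1010110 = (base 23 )3h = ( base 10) 86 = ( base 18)4e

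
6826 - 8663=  - 1837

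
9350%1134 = 278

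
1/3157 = 1/3157  =  0.00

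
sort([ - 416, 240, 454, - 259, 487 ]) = [ - 416,-259, 240,454,487 ]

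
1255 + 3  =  1258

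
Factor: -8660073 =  - 3^1*211^1*13681^1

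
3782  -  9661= - 5879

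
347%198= 149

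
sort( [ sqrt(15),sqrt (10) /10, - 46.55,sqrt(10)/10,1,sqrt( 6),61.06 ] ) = [ - 46.55, sqrt( 10)/10,sqrt(10)/10, 1,sqrt(6 ), sqrt( 15),61.06]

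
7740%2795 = 2150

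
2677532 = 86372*31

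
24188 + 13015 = 37203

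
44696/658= 67 + 305/329 =67.93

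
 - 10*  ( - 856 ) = 8560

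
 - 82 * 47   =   - 3854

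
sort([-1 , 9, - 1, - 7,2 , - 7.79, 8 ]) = [ - 7.79, - 7, - 1, - 1, 2,8,9 ]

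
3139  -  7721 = - 4582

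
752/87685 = 752/87685 =0.01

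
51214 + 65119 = 116333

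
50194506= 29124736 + 21069770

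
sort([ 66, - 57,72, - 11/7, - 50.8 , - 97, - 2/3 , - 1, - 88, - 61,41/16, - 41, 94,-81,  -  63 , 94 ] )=[-97, - 88, - 81, - 63, - 61, - 57, - 50.8, - 41 , - 11/7, - 1, - 2/3,41/16,  66,72,94,94]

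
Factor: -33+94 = 61=61^1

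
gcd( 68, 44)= 4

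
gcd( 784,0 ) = 784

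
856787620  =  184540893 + 672246727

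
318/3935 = 318/3935  =  0.08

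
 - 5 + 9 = 4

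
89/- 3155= -1 + 3066/3155 =- 0.03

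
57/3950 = 57/3950 = 0.01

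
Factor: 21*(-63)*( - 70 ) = 2^1*3^3*5^1*7^3 =92610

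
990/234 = 4  +  3/13 = 4.23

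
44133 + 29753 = 73886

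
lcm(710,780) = 55380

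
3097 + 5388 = 8485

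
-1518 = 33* (-46)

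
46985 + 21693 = 68678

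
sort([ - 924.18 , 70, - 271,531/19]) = [ - 924.18,- 271, 531/19, 70 ] 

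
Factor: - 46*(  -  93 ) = 2^1*3^1*23^1*31^1=4278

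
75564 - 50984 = 24580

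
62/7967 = 2/257=0.01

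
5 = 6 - 1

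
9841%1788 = 901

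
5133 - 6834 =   -  1701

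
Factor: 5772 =2^2 *3^1*13^1*37^1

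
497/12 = 41 + 5/12=41.42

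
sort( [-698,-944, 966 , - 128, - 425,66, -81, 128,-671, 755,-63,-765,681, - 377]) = [ - 944,  -  765, - 698,-671, - 425, - 377,-128, - 81, - 63,66, 128, 681,755, 966]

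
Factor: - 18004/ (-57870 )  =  14/45 = 2^1*3^(-2)*5^( - 1 )*7^1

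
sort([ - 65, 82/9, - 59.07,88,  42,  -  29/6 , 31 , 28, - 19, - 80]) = [ - 80, - 65, - 59.07, - 19, - 29/6,  82/9 , 28,31,42,88 ] 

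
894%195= 114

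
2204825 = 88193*25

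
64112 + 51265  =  115377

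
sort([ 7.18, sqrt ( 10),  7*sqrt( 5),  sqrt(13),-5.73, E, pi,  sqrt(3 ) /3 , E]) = [ - 5.73, sqrt( 3)/3,E, E,pi, sqrt(10),sqrt (13), 7.18,7 * sqrt(5 )]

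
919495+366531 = 1286026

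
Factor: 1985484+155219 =2140703 = 1217^1*1759^1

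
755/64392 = 755/64392  =  0.01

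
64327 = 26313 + 38014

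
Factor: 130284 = 2^2 * 3^2*7^1 * 11^1* 47^1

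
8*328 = 2624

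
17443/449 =38 + 381/449= 38.85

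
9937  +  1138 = 11075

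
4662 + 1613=6275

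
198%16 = 6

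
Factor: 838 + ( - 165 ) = 673^1 = 673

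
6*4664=27984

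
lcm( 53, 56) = 2968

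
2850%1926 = 924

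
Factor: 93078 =2^1*3^2*5171^1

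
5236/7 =748 = 748.00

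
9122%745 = 182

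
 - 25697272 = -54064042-- 28366770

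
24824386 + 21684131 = 46508517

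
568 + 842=1410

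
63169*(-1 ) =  - 63169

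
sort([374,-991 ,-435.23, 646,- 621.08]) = [ - 991, - 621.08, - 435.23, 374, 646]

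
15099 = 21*719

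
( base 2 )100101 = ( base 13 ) 2B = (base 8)45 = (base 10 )37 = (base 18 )21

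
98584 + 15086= 113670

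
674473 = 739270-64797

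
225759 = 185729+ 40030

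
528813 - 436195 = 92618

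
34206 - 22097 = 12109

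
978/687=326/229 = 1.42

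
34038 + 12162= 46200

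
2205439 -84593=2120846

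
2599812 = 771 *3372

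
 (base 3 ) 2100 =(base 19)36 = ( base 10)63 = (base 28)27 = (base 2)111111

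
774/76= 10 + 7/38 = 10.18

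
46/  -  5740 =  - 1 + 2847/2870 = -0.01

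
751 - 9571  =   - 8820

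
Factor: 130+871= 7^1 * 11^1*13^1  =  1001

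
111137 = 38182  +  72955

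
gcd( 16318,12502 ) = 2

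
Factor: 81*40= 2^3  *3^4*5^1 = 3240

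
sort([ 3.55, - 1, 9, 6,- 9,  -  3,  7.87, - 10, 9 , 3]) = [  -  10,-9 ,-3,-1 , 3,3.55,6, 7.87,9,  9 ] 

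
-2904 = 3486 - 6390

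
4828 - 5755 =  - 927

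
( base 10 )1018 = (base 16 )3FA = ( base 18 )32A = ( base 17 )38f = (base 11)846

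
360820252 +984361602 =1345181854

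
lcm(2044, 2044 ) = 2044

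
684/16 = 42 + 3/4 = 42.75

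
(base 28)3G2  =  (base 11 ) 2118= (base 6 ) 20550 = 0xAF2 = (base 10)2802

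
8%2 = 0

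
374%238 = 136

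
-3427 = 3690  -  7117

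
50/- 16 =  - 25/8 = -3.12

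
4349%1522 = 1305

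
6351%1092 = 891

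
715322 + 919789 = 1635111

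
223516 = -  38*(-5882) 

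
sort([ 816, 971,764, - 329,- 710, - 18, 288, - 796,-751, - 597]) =[-796, - 751, - 710, - 597, - 329, - 18, 288,  764 , 816,971 ] 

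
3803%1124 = 431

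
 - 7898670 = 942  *(- 8385 )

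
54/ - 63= - 1 + 1/7 = - 0.86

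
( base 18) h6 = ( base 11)264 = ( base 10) 312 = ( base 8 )470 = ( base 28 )B4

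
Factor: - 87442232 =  - 2^3*10930279^1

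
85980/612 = 7165/51=   140.49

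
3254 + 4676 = 7930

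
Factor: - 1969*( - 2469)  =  4861461 = 3^1 *11^1 * 179^1*823^1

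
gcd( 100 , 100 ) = 100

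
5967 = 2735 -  - 3232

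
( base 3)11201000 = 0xd65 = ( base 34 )2WT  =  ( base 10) 3429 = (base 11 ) 2638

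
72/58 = 36/29=1.24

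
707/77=9  +  2/11  =  9.18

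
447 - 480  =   - 33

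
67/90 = 67/90 = 0.74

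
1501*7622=11440622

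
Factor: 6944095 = 5^1 * 1388819^1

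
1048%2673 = 1048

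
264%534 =264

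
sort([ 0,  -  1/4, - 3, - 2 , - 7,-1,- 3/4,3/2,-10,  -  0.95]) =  [ - 10, - 7,-3, - 2,  -  1, - 0.95, - 3/4,-1/4,0, 3/2 ] 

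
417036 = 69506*6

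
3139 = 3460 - 321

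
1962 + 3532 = 5494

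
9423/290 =32 + 143/290 = 32.49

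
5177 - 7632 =  -  2455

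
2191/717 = 3+40/717 = 3.06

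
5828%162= 158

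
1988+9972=11960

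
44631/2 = 44631/2= 22315.50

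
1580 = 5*316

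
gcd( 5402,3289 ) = 1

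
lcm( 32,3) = 96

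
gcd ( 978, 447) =3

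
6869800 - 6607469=262331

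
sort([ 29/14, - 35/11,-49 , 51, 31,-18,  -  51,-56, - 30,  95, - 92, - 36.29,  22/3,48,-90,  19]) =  [ - 92, - 90,  -  56,-51, - 49, - 36.29,- 30, - 18,  -  35/11, 29/14,22/3, 19,31 , 48,51,95 ]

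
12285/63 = 195 = 195.00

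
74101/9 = 74101/9 =8233.44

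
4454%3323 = 1131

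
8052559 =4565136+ 3487423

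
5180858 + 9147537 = 14328395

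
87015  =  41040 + 45975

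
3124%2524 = 600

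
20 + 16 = 36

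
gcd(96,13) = 1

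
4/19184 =1/4796 =0.00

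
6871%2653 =1565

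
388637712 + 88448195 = 477085907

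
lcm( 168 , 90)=2520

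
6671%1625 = 171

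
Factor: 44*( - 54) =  - 2^3 *3^3 * 11^1 = - 2376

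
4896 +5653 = 10549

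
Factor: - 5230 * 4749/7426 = - 3^1*5^1*47^(  -  1)*79^( - 1)*523^1*1583^1 =- 12418635/3713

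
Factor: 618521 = 618521^1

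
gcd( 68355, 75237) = 93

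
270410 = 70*3863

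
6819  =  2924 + 3895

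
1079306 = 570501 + 508805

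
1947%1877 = 70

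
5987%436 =319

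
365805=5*73161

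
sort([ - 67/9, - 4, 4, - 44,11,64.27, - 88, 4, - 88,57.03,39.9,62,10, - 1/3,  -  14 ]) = [-88, -88, - 44, - 14, - 67/9, - 4,-1/3, 4,4,10 , 11,39.9,57.03 , 62 , 64.27 ] 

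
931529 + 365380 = 1296909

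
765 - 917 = - 152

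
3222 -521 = 2701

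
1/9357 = 1/9357  =  0.00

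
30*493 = 14790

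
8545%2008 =513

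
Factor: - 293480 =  - 2^3*5^1 *11^1 * 23^1*29^1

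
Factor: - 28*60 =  - 1680 = -  2^4*3^1*5^1*7^1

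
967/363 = 967/363  =  2.66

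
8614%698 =238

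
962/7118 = 481/3559 = 0.14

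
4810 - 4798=12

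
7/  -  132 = -1+125/132 = - 0.05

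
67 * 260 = 17420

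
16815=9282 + 7533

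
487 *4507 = 2194909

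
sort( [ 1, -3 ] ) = [ -3, 1 ]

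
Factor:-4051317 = -3^1*613^1  *2203^1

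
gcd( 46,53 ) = 1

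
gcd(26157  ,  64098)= 3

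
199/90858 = 199/90858=0.00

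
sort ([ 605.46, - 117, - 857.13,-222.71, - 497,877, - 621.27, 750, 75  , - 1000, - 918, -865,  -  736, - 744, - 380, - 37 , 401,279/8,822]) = [  -  1000 ,  -  918, - 865, - 857.13,-744, - 736,-621.27 , - 497, - 380, - 222.71, - 117 , - 37,279/8,75, 401 , 605.46,750 , 822,877 ]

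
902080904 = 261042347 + 641038557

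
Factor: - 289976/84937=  - 536/157=   - 2^3*67^1*157^(-1)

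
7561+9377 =16938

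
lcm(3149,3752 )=176344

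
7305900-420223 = 6885677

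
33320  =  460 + 32860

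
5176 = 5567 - 391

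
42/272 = 21/136 = 0.15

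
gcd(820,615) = 205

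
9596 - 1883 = 7713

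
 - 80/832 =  - 1 + 47/52 = - 0.10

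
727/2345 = 727/2345  =  0.31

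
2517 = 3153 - 636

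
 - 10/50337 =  - 1+50327/50337 = -0.00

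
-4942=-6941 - -1999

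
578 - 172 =406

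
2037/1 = 2037 = 2037.00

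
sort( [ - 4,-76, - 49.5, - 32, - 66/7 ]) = [-76,-49.5,- 32 , - 66/7,-4] 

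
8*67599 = 540792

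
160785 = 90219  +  70566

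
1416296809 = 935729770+480567039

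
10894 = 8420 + 2474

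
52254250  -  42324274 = 9929976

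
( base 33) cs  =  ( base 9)521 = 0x1A8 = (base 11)356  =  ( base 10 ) 424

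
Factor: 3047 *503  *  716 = 1097370956 = 2^2 * 11^1*179^1 * 277^1*503^1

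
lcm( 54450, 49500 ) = 544500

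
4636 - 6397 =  - 1761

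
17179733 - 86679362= -69499629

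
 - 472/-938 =236/469 = 0.50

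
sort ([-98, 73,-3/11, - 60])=[ - 98, - 60, - 3/11,73]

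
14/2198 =1/157 = 0.01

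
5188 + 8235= 13423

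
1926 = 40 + 1886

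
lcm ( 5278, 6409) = 89726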